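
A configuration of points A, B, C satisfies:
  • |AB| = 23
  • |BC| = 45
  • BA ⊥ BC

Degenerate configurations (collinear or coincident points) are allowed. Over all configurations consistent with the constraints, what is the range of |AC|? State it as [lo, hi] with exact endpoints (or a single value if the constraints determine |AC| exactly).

|AB| ∈ {23}
|BC| ∈ {45}
|AC| ∈ {√(2554)}

|AC| = √(2554)  (≈ 50.5371)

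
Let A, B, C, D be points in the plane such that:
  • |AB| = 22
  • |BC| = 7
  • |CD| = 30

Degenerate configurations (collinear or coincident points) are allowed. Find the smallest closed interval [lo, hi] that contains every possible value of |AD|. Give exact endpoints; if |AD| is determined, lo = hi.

|AD| ∈ [1, 59]  (≈ [1.0000, 59.0000])

|AB| ∈ {22}
|BC| ∈ {7}
|CD| ∈ {30}
|AC| ∈ [15, 29]
|BD| ∈ [23, 37]
|AD| ∈ [1, 59]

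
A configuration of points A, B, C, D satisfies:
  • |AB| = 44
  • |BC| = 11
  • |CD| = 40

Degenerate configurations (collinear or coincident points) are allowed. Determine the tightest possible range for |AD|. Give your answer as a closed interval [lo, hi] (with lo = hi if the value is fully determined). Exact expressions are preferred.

|AB| ∈ {44}
|BC| ∈ {11}
|CD| ∈ {40}
|AC| ∈ [33, 55]
|BD| ∈ [29, 51]
|AD| ∈ [0, 95]

|AD| ∈ [0, 95]  (≈ [0.0000, 95.0000])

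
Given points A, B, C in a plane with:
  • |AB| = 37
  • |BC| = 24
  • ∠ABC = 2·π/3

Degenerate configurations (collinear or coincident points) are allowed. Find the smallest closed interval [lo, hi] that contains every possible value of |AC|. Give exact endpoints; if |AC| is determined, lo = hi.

|AB| ∈ {37}
|BC| ∈ {24}
|AC| ∈ {√(2833)}

|AC| = √(2833)  (≈ 53.2259)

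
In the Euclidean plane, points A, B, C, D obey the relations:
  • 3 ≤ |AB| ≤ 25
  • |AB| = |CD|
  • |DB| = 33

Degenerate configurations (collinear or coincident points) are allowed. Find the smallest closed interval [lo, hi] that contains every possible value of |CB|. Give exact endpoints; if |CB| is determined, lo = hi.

|AB| ∈ [3, 25]
|BD| ∈ {33}
|CD| ∈ [3, 25]
|AD| ∈ [8, 58]
|BC| ∈ [8, 58]
|AC| ∈ [0, 83]

|CB| ∈ [8, 58]  (≈ [8.0000, 58.0000])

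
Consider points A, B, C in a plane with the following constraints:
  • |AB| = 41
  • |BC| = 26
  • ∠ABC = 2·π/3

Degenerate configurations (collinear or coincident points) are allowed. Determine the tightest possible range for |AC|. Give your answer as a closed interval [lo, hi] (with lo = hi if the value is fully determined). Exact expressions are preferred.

|AB| ∈ {41}
|BC| ∈ {26}
|AC| ∈ {√(3423)}

|AC| = √(3423)  (≈ 58.5064)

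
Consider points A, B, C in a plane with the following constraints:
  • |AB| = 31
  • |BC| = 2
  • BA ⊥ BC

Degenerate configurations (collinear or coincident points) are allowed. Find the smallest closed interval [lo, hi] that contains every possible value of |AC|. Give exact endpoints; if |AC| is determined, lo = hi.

|AC| = √(965)  (≈ 31.0644)

|AB| ∈ {31}
|BC| ∈ {2}
|AC| ∈ {√(965)}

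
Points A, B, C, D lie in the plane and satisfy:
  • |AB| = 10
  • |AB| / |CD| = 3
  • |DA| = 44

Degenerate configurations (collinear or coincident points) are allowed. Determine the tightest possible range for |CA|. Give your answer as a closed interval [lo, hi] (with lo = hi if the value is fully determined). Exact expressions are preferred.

|AB| ∈ {10}
|AD| ∈ {44}
|CD| ∈ {10/3}
|BD| ∈ [34, 54]
|AC| ∈ [122/3, 142/3]
|BC| ∈ [92/3, 172/3]

|CA| ∈ [122/3, 142/3]  (≈ [40.6667, 47.3333])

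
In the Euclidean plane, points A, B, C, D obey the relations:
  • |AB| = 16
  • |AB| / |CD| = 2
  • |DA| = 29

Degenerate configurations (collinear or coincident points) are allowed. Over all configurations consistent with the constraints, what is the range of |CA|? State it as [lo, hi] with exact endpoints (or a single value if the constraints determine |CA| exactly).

|AB| ∈ {16}
|AD| ∈ {29}
|CD| ∈ {8}
|BD| ∈ [13, 45]
|AC| ∈ [21, 37]
|BC| ∈ [5, 53]

|CA| ∈ [21, 37]  (≈ [21.0000, 37.0000])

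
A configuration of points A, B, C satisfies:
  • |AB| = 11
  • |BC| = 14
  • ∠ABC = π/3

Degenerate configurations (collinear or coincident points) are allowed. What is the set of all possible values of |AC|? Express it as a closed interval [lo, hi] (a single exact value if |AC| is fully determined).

|AB| ∈ {11}
|BC| ∈ {14}
|AC| ∈ {√(163)}

|AC| = √(163)  (≈ 12.7671)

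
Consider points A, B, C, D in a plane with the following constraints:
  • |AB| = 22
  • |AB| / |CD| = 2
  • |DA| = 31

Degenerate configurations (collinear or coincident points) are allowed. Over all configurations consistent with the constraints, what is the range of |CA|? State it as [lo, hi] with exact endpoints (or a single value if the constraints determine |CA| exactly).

|CA| ∈ [20, 42]  (≈ [20.0000, 42.0000])

|AB| ∈ {22}
|AD| ∈ {31}
|CD| ∈ {11}
|BD| ∈ [9, 53]
|AC| ∈ [20, 42]
|BC| ∈ [0, 64]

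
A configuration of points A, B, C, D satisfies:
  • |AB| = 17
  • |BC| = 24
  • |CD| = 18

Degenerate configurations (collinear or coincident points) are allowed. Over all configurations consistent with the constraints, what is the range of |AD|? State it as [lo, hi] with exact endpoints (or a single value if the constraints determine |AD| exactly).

|AD| ∈ [0, 59]  (≈ [0.0000, 59.0000])

|AB| ∈ {17}
|BC| ∈ {24}
|CD| ∈ {18}
|AC| ∈ [7, 41]
|BD| ∈ [6, 42]
|AD| ∈ [0, 59]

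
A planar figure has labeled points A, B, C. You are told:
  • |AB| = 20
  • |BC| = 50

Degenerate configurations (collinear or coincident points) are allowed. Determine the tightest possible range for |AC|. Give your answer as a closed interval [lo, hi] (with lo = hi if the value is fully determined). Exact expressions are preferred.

|AB| ∈ {20}
|BC| ∈ {50}
|AC| ∈ [30, 70]

|AC| ∈ [30, 70]  (≈ [30.0000, 70.0000])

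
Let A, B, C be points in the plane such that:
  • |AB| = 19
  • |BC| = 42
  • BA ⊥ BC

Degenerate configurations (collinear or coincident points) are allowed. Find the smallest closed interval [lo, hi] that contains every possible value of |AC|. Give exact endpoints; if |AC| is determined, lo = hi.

|AB| ∈ {19}
|BC| ∈ {42}
|AC| ∈ {5·√(85)}

|AC| = 5·√(85)  (≈ 46.0977)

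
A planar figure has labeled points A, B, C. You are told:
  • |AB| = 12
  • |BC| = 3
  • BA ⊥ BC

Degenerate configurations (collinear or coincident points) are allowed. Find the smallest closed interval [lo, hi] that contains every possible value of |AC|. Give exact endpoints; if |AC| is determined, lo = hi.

|AB| ∈ {12}
|BC| ∈ {3}
|AC| ∈ {3·√(17)}

|AC| = 3·√(17)  (≈ 12.3693)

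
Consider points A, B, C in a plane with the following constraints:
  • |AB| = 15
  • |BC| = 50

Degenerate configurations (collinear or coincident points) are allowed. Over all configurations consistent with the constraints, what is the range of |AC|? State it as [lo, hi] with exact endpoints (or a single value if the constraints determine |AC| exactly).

|AC| ∈ [35, 65]  (≈ [35.0000, 65.0000])

|AB| ∈ {15}
|BC| ∈ {50}
|AC| ∈ [35, 65]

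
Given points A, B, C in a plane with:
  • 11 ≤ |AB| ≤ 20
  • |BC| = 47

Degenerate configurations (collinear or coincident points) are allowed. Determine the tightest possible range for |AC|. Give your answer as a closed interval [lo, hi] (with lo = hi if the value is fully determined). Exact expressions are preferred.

|AC| ∈ [27, 67]  (≈ [27.0000, 67.0000])

|AB| ∈ [11, 20]
|BC| ∈ {47}
|AC| ∈ [27, 67]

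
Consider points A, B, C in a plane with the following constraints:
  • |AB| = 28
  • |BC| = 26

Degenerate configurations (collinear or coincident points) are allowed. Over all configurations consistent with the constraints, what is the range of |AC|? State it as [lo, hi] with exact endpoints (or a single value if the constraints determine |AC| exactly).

|AB| ∈ {28}
|BC| ∈ {26}
|AC| ∈ [2, 54]

|AC| ∈ [2, 54]  (≈ [2.0000, 54.0000])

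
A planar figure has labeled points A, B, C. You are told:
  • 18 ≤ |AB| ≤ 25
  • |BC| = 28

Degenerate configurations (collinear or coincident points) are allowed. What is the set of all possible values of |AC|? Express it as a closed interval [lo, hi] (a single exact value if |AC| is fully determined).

|AB| ∈ [18, 25]
|BC| ∈ {28}
|AC| ∈ [3, 53]

|AC| ∈ [3, 53]  (≈ [3.0000, 53.0000])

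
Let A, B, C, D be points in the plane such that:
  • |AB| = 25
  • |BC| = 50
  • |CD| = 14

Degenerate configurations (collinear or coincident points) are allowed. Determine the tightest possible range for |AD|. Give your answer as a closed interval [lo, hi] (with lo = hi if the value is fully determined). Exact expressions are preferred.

|AD| ∈ [11, 89]  (≈ [11.0000, 89.0000])

|AB| ∈ {25}
|BC| ∈ {50}
|CD| ∈ {14}
|AC| ∈ [25, 75]
|BD| ∈ [36, 64]
|AD| ∈ [11, 89]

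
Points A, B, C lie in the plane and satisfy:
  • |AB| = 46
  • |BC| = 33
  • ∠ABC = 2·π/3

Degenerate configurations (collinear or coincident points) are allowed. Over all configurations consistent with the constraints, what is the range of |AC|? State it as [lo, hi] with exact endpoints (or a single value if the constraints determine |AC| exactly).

|AC| = √(4723)  (≈ 68.7241)

|AB| ∈ {46}
|BC| ∈ {33}
|AC| ∈ {√(4723)}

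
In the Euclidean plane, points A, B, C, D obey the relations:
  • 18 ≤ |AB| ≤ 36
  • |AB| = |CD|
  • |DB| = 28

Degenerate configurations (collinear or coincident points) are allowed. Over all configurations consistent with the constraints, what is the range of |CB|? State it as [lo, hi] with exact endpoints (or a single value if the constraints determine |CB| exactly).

|AB| ∈ [18, 36]
|BD| ∈ {28}
|CD| ∈ [18, 36]
|AD| ∈ [0, 64]
|BC| ∈ [0, 64]
|AC| ∈ [0, 100]

|CB| ∈ [0, 64]  (≈ [0.0000, 64.0000])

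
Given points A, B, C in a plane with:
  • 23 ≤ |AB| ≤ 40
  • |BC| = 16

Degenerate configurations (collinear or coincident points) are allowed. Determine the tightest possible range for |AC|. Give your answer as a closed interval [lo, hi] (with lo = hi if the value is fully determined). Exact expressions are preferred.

|AC| ∈ [7, 56]  (≈ [7.0000, 56.0000])

|AB| ∈ [23, 40]
|BC| ∈ {16}
|AC| ∈ [7, 56]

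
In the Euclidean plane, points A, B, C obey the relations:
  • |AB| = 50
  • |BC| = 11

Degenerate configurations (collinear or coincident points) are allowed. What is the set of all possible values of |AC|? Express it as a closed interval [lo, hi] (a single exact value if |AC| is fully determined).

|AB| ∈ {50}
|BC| ∈ {11}
|AC| ∈ [39, 61]

|AC| ∈ [39, 61]  (≈ [39.0000, 61.0000])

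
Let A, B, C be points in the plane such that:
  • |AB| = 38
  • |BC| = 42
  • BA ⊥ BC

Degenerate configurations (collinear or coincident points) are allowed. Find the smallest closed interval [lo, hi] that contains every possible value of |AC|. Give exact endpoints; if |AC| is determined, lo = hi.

|AB| ∈ {38}
|BC| ∈ {42}
|AC| ∈ {2·√(802)}

|AC| = 2·√(802)  (≈ 56.6392)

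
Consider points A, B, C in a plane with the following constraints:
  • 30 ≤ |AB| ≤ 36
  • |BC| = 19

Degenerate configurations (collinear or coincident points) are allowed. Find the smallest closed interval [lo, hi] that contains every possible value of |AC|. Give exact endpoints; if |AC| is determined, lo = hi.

|AC| ∈ [11, 55]  (≈ [11.0000, 55.0000])

|AB| ∈ [30, 36]
|BC| ∈ {19}
|AC| ∈ [11, 55]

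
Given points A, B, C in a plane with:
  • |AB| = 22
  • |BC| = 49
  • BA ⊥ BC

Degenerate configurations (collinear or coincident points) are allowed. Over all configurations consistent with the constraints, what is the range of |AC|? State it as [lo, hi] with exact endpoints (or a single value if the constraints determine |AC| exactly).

|AB| ∈ {22}
|BC| ∈ {49}
|AC| ∈ {√(2885)}

|AC| = √(2885)  (≈ 53.7122)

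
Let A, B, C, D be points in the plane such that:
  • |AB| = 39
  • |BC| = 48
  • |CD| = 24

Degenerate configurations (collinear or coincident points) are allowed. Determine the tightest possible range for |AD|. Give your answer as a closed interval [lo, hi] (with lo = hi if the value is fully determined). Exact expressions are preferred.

|AB| ∈ {39}
|BC| ∈ {48}
|CD| ∈ {24}
|AC| ∈ [9, 87]
|BD| ∈ [24, 72]
|AD| ∈ [0, 111]

|AD| ∈ [0, 111]  (≈ [0.0000, 111.0000])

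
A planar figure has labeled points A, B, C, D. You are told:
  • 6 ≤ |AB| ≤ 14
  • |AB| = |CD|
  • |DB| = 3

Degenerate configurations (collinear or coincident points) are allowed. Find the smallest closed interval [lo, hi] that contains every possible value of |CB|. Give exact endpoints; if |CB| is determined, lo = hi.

|AB| ∈ [6, 14]
|BD| ∈ {3}
|CD| ∈ [6, 14]
|AD| ∈ [3, 17]
|BC| ∈ [3, 17]
|AC| ∈ [0, 31]

|CB| ∈ [3, 17]  (≈ [3.0000, 17.0000])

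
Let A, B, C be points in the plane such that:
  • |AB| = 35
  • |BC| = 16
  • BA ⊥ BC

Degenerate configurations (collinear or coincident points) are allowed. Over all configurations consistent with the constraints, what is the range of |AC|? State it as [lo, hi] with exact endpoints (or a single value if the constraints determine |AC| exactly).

|AC| = √(1481)  (≈ 38.4838)

|AB| ∈ {35}
|BC| ∈ {16}
|AC| ∈ {√(1481)}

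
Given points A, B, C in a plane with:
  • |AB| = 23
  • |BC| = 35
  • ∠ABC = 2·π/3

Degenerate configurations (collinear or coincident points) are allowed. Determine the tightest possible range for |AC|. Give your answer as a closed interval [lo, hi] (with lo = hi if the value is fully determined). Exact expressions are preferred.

|AC| = √(2559)  (≈ 50.5866)

|AB| ∈ {23}
|BC| ∈ {35}
|AC| ∈ {√(2559)}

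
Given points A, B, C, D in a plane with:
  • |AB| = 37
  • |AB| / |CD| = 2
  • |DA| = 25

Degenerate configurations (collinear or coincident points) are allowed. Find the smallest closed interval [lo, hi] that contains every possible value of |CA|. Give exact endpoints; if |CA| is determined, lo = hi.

|CA| ∈ [13/2, 87/2]  (≈ [6.5000, 43.5000])

|AB| ∈ {37}
|AD| ∈ {25}
|CD| ∈ {37/2}
|BD| ∈ [12, 62]
|AC| ∈ [13/2, 87/2]
|BC| ∈ [0, 161/2]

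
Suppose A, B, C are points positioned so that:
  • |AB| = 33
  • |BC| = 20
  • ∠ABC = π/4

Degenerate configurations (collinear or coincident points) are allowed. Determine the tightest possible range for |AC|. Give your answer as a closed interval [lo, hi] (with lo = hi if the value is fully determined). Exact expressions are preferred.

|AB| ∈ {33}
|BC| ∈ {20}
|AC| ∈ {√(1489 - 660·√(2))}

|AC| = √(1489 - 660·√(2))  (≈ 23.5716)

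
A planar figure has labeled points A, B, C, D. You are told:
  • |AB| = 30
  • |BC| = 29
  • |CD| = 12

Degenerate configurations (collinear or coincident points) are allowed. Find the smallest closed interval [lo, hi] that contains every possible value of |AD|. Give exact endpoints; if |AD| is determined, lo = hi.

|AB| ∈ {30}
|BC| ∈ {29}
|CD| ∈ {12}
|AC| ∈ [1, 59]
|BD| ∈ [17, 41]
|AD| ∈ [0, 71]

|AD| ∈ [0, 71]  (≈ [0.0000, 71.0000])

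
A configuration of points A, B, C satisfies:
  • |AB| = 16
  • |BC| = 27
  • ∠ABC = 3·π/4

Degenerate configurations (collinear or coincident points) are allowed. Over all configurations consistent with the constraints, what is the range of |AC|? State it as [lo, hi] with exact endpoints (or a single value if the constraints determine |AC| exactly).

|AB| ∈ {16}
|BC| ∈ {27}
|AC| ∈ {√(432·√(2) + 985)}

|AC| = √(432·√(2) + 985)  (≈ 39.9492)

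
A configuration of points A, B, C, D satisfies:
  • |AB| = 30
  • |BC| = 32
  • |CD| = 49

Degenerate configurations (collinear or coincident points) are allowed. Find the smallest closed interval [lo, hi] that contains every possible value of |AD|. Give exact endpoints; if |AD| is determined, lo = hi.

|AD| ∈ [0, 111]  (≈ [0.0000, 111.0000])

|AB| ∈ {30}
|BC| ∈ {32}
|CD| ∈ {49}
|AC| ∈ [2, 62]
|BD| ∈ [17, 81]
|AD| ∈ [0, 111]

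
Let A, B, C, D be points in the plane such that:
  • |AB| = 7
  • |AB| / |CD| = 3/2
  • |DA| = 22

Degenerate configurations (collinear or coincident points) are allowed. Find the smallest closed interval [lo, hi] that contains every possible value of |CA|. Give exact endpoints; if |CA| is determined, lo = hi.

|CA| ∈ [52/3, 80/3]  (≈ [17.3333, 26.6667])

|AB| ∈ {7}
|AD| ∈ {22}
|CD| ∈ {14/3}
|BD| ∈ [15, 29]
|AC| ∈ [52/3, 80/3]
|BC| ∈ [31/3, 101/3]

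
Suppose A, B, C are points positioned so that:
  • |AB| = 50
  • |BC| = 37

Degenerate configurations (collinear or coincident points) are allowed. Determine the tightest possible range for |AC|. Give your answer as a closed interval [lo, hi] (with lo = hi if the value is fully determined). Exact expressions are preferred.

|AC| ∈ [13, 87]  (≈ [13.0000, 87.0000])

|AB| ∈ {50}
|BC| ∈ {37}
|AC| ∈ [13, 87]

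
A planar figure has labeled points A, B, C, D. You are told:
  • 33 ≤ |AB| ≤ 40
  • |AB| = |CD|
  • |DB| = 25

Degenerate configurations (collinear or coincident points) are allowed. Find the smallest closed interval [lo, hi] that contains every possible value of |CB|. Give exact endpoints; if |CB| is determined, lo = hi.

|AB| ∈ [33, 40]
|BD| ∈ {25}
|CD| ∈ [33, 40]
|AD| ∈ [8, 65]
|BC| ∈ [8, 65]
|AC| ∈ [0, 105]

|CB| ∈ [8, 65]  (≈ [8.0000, 65.0000])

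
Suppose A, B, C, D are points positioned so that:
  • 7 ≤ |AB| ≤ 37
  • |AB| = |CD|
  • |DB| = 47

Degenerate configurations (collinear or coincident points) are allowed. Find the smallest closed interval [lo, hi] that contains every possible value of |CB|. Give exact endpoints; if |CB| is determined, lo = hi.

|AB| ∈ [7, 37]
|BD| ∈ {47}
|CD| ∈ [7, 37]
|AD| ∈ [10, 84]
|BC| ∈ [10, 84]
|AC| ∈ [0, 121]

|CB| ∈ [10, 84]  (≈ [10.0000, 84.0000])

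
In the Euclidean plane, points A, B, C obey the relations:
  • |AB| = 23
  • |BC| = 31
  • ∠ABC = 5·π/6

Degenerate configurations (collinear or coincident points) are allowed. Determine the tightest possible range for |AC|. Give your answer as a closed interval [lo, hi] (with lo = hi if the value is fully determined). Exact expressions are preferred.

|AB| ∈ {23}
|BC| ∈ {31}
|AC| ∈ {√(713·√(3) + 1490)}

|AC| = √(713·√(3) + 1490)  (≈ 52.2011)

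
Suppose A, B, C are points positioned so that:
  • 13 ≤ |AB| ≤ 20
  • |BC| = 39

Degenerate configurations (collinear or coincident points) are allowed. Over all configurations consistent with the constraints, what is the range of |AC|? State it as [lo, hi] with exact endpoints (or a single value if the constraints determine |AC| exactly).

|AC| ∈ [19, 59]  (≈ [19.0000, 59.0000])

|AB| ∈ [13, 20]
|BC| ∈ {39}
|AC| ∈ [19, 59]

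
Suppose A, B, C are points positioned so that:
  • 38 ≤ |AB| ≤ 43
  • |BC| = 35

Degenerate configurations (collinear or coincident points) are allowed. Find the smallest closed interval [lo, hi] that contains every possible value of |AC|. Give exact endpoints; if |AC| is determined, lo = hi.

|AB| ∈ [38, 43]
|BC| ∈ {35}
|AC| ∈ [3, 78]

|AC| ∈ [3, 78]  (≈ [3.0000, 78.0000])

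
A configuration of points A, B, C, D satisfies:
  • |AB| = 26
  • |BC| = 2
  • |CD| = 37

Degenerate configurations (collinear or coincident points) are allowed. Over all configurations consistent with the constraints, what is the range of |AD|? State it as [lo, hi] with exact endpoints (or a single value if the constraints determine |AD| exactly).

|AD| ∈ [9, 65]  (≈ [9.0000, 65.0000])

|AB| ∈ {26}
|BC| ∈ {2}
|CD| ∈ {37}
|AC| ∈ [24, 28]
|BD| ∈ [35, 39]
|AD| ∈ [9, 65]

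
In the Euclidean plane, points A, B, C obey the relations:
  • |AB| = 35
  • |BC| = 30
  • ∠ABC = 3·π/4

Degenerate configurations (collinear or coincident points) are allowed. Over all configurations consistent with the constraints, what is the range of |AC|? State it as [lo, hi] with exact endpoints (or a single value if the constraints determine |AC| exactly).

|AB| ∈ {35}
|BC| ∈ {30}
|AC| ∈ {5·√(42·√(2) + 85)}

|AC| = 5·√(42·√(2) + 85)  (≈ 60.0826)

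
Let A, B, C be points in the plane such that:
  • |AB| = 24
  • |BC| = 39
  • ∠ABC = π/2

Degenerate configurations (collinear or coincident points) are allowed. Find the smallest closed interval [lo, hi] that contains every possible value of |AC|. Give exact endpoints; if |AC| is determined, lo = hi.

|AC| = 3·√(233)  (≈ 45.7930)

|AB| ∈ {24}
|BC| ∈ {39}
|AC| ∈ {3·√(233)}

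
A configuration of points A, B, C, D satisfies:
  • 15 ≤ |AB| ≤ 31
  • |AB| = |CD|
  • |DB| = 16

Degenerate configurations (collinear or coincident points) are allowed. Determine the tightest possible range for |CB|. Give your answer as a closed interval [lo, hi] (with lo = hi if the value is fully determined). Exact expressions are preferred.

|AB| ∈ [15, 31]
|BD| ∈ {16}
|CD| ∈ [15, 31]
|AD| ∈ [0, 47]
|BC| ∈ [0, 47]
|AC| ∈ [0, 78]

|CB| ∈ [0, 47]  (≈ [0.0000, 47.0000])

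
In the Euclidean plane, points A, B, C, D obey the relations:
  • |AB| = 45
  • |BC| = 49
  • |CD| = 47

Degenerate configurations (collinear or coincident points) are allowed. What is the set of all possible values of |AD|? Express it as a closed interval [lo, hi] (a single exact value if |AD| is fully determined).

|AD| ∈ [0, 141]  (≈ [0.0000, 141.0000])

|AB| ∈ {45}
|BC| ∈ {49}
|CD| ∈ {47}
|AC| ∈ [4, 94]
|BD| ∈ [2, 96]
|AD| ∈ [0, 141]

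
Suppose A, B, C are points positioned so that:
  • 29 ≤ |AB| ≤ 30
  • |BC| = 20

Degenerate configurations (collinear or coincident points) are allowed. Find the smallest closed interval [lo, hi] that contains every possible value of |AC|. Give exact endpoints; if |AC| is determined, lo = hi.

|AB| ∈ [29, 30]
|BC| ∈ {20}
|AC| ∈ [9, 50]

|AC| ∈ [9, 50]  (≈ [9.0000, 50.0000])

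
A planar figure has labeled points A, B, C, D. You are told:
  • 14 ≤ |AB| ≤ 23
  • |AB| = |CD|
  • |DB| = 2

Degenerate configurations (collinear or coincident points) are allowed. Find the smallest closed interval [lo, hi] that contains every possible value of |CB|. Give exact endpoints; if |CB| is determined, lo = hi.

|CB| ∈ [12, 25]  (≈ [12.0000, 25.0000])

|AB| ∈ [14, 23]
|BD| ∈ {2}
|CD| ∈ [14, 23]
|AD| ∈ [12, 25]
|BC| ∈ [12, 25]
|AC| ∈ [0, 48]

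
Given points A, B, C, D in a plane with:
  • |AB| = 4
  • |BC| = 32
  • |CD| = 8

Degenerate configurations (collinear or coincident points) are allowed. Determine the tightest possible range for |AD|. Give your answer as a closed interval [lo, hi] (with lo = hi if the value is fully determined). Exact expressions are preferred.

|AB| ∈ {4}
|BC| ∈ {32}
|CD| ∈ {8}
|AC| ∈ [28, 36]
|BD| ∈ [24, 40]
|AD| ∈ [20, 44]

|AD| ∈ [20, 44]  (≈ [20.0000, 44.0000])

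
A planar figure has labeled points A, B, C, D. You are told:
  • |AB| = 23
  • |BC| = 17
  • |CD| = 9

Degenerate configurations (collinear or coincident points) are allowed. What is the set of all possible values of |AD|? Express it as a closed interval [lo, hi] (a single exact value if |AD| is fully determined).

|AB| ∈ {23}
|BC| ∈ {17}
|CD| ∈ {9}
|AC| ∈ [6, 40]
|BD| ∈ [8, 26]
|AD| ∈ [0, 49]

|AD| ∈ [0, 49]  (≈ [0.0000, 49.0000])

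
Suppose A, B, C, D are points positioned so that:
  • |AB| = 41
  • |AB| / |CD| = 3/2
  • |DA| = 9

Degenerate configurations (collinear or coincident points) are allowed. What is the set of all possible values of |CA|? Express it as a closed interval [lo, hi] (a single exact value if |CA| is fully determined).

|CA| ∈ [55/3, 109/3]  (≈ [18.3333, 36.3333])

|AB| ∈ {41}
|AD| ∈ {9}
|CD| ∈ {82/3}
|BD| ∈ [32, 50]
|AC| ∈ [55/3, 109/3]
|BC| ∈ [14/3, 232/3]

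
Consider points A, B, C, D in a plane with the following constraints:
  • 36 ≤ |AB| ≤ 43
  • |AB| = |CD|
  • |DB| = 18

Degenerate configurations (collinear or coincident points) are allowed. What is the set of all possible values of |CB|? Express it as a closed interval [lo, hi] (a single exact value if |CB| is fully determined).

|AB| ∈ [36, 43]
|BD| ∈ {18}
|CD| ∈ [36, 43]
|AD| ∈ [18, 61]
|BC| ∈ [18, 61]
|AC| ∈ [0, 104]

|CB| ∈ [18, 61]  (≈ [18.0000, 61.0000])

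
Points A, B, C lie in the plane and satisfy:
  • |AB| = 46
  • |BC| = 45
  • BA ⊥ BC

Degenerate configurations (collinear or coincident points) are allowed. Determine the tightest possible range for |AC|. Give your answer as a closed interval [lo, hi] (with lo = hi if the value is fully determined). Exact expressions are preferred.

|AC| = √(4141)  (≈ 64.3506)

|AB| ∈ {46}
|BC| ∈ {45}
|AC| ∈ {√(4141)}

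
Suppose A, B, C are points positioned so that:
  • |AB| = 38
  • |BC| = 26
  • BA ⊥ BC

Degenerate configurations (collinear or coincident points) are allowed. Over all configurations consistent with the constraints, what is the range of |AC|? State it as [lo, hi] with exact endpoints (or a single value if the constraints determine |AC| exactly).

|AB| ∈ {38}
|BC| ∈ {26}
|AC| ∈ {2·√(530)}

|AC| = 2·√(530)  (≈ 46.0435)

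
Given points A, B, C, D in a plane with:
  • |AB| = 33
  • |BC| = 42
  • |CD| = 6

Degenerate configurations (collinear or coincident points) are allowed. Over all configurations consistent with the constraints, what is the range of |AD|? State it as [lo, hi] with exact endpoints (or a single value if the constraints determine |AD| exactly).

|AB| ∈ {33}
|BC| ∈ {42}
|CD| ∈ {6}
|AC| ∈ [9, 75]
|BD| ∈ [36, 48]
|AD| ∈ [3, 81]

|AD| ∈ [3, 81]  (≈ [3.0000, 81.0000])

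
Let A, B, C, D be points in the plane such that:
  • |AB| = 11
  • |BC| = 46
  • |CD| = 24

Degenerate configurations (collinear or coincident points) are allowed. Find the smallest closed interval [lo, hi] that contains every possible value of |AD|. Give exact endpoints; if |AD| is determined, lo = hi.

|AB| ∈ {11}
|BC| ∈ {46}
|CD| ∈ {24}
|AC| ∈ [35, 57]
|BD| ∈ [22, 70]
|AD| ∈ [11, 81]

|AD| ∈ [11, 81]  (≈ [11.0000, 81.0000])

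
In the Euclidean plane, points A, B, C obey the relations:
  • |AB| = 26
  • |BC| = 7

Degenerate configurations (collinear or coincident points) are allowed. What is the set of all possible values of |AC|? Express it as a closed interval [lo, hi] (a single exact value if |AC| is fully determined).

|AC| ∈ [19, 33]  (≈ [19.0000, 33.0000])

|AB| ∈ {26}
|BC| ∈ {7}
|AC| ∈ [19, 33]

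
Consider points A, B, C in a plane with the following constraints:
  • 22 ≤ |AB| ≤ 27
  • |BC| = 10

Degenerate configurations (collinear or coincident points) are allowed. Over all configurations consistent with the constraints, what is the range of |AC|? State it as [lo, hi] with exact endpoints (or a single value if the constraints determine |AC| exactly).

|AB| ∈ [22, 27]
|BC| ∈ {10}
|AC| ∈ [12, 37]

|AC| ∈ [12, 37]  (≈ [12.0000, 37.0000])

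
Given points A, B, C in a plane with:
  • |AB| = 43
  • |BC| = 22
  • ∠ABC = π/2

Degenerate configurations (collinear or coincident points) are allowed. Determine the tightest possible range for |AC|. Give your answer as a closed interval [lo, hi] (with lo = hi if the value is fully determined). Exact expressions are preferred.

|AB| ∈ {43}
|BC| ∈ {22}
|AC| ∈ {√(2333)}

|AC| = √(2333)  (≈ 48.3011)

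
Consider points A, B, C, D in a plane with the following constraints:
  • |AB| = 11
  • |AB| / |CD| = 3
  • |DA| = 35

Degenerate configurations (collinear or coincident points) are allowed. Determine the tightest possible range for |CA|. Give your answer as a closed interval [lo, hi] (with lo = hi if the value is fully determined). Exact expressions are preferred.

|CA| ∈ [94/3, 116/3]  (≈ [31.3333, 38.6667])

|AB| ∈ {11}
|AD| ∈ {35}
|CD| ∈ {11/3}
|BD| ∈ [24, 46]
|AC| ∈ [94/3, 116/3]
|BC| ∈ [61/3, 149/3]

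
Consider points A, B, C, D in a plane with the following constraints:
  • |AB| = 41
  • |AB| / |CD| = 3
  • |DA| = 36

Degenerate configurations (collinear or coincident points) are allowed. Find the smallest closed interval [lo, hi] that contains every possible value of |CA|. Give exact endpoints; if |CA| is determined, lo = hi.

|AB| ∈ {41}
|AD| ∈ {36}
|CD| ∈ {41/3}
|BD| ∈ [5, 77]
|AC| ∈ [67/3, 149/3]
|BC| ∈ [0, 272/3]

|CA| ∈ [67/3, 149/3]  (≈ [22.3333, 49.6667])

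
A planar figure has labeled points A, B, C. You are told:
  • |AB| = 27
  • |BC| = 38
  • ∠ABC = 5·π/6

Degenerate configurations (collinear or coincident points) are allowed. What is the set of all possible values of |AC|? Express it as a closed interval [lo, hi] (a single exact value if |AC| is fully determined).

|AB| ∈ {27}
|BC| ∈ {38}
|AC| ∈ {√(1026·√(3) + 2173)}

|AC| = √(1026·√(3) + 2173)  (≈ 62.8497)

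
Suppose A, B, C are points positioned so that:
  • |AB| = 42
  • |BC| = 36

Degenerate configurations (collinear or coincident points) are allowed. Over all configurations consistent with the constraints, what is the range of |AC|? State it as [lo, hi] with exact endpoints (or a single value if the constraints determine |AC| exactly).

|AC| ∈ [6, 78]  (≈ [6.0000, 78.0000])

|AB| ∈ {42}
|BC| ∈ {36}
|AC| ∈ [6, 78]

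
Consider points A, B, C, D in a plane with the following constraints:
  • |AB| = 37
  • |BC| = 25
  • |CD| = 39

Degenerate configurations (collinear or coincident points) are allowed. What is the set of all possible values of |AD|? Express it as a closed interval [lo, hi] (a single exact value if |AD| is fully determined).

|AB| ∈ {37}
|BC| ∈ {25}
|CD| ∈ {39}
|AC| ∈ [12, 62]
|BD| ∈ [14, 64]
|AD| ∈ [0, 101]

|AD| ∈ [0, 101]  (≈ [0.0000, 101.0000])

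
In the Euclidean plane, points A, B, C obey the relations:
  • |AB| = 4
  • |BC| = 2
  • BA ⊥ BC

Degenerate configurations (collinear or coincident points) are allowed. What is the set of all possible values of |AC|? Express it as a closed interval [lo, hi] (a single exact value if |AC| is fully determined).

|AB| ∈ {4}
|BC| ∈ {2}
|AC| ∈ {2·√(5)}

|AC| = 2·√(5)  (≈ 4.4721)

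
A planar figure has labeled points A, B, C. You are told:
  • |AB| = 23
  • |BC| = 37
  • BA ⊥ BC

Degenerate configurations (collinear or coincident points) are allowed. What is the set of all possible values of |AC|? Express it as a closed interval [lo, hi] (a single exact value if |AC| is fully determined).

|AC| = √(1898)  (≈ 43.5660)

|AB| ∈ {23}
|BC| ∈ {37}
|AC| ∈ {√(1898)}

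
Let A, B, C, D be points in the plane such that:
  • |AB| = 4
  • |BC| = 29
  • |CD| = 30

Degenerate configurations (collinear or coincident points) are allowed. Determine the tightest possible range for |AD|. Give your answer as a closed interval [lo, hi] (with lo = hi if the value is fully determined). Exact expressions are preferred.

|AB| ∈ {4}
|BC| ∈ {29}
|CD| ∈ {30}
|AC| ∈ [25, 33]
|BD| ∈ [1, 59]
|AD| ∈ [0, 63]

|AD| ∈ [0, 63]  (≈ [0.0000, 63.0000])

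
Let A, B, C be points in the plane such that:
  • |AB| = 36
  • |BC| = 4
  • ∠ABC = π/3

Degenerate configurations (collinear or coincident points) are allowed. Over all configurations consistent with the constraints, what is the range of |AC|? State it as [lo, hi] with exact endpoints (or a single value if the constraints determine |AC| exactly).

|AC| = 4·√(73)  (≈ 34.1760)

|AB| ∈ {36}
|BC| ∈ {4}
|AC| ∈ {4·√(73)}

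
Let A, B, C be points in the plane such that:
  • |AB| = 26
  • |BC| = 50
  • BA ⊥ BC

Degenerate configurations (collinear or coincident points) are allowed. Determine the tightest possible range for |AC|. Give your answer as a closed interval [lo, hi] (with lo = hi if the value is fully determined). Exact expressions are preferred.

|AB| ∈ {26}
|BC| ∈ {50}
|AC| ∈ {2·√(794)}

|AC| = 2·√(794)  (≈ 56.3560)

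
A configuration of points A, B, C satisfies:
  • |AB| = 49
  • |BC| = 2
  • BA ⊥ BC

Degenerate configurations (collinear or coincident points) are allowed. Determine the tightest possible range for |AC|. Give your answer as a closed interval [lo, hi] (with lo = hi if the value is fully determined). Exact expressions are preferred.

|AC| = √(2405)  (≈ 49.0408)

|AB| ∈ {49}
|BC| ∈ {2}
|AC| ∈ {√(2405)}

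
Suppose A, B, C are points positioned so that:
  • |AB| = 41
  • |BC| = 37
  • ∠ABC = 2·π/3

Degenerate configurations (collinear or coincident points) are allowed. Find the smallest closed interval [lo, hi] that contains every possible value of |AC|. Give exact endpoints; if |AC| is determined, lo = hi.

|AC| = √(4567)  (≈ 67.5796)

|AB| ∈ {41}
|BC| ∈ {37}
|AC| ∈ {√(4567)}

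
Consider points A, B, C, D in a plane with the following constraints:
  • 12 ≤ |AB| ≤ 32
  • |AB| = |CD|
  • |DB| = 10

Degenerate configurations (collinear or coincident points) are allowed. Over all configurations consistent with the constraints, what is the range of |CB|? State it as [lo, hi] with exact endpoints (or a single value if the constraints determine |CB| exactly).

|AB| ∈ [12, 32]
|BD| ∈ {10}
|CD| ∈ [12, 32]
|AD| ∈ [2, 42]
|BC| ∈ [2, 42]
|AC| ∈ [0, 74]

|CB| ∈ [2, 42]  (≈ [2.0000, 42.0000])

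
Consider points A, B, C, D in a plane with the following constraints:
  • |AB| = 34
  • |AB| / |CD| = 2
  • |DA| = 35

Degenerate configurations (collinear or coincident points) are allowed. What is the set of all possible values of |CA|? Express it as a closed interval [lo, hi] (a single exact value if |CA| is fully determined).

|CA| ∈ [18, 52]  (≈ [18.0000, 52.0000])

|AB| ∈ {34}
|AD| ∈ {35}
|CD| ∈ {17}
|BD| ∈ [1, 69]
|AC| ∈ [18, 52]
|BC| ∈ [0, 86]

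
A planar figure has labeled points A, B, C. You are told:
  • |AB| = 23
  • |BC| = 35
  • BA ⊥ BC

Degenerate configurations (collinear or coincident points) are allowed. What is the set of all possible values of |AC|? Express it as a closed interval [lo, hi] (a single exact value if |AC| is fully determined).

|AB| ∈ {23}
|BC| ∈ {35}
|AC| ∈ {√(1754)}

|AC| = √(1754)  (≈ 41.8808)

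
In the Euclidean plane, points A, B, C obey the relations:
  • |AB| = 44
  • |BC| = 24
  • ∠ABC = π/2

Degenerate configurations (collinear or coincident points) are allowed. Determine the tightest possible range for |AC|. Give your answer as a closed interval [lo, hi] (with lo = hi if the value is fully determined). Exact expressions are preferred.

|AB| ∈ {44}
|BC| ∈ {24}
|AC| ∈ {4·√(157)}

|AC| = 4·√(157)  (≈ 50.1199)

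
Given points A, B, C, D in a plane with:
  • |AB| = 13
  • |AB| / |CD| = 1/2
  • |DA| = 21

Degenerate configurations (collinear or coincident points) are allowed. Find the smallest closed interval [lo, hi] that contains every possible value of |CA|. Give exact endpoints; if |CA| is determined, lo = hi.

|AB| ∈ {13}
|AD| ∈ {21}
|CD| ∈ {26}
|BD| ∈ [8, 34]
|AC| ∈ [5, 47]
|BC| ∈ [0, 60]

|CA| ∈ [5, 47]  (≈ [5.0000, 47.0000])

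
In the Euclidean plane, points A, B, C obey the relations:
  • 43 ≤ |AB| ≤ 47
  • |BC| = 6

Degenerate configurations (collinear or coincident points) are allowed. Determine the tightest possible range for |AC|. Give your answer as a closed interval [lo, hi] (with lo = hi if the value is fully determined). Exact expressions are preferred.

|AB| ∈ [43, 47]
|BC| ∈ {6}
|AC| ∈ [37, 53]

|AC| ∈ [37, 53]  (≈ [37.0000, 53.0000])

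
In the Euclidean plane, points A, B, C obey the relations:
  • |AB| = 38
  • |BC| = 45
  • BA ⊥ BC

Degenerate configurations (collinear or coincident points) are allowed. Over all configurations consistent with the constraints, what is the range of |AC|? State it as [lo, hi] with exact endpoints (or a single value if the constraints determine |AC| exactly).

|AB| ∈ {38}
|BC| ∈ {45}
|AC| ∈ {√(3469)}

|AC| = √(3469)  (≈ 58.8982)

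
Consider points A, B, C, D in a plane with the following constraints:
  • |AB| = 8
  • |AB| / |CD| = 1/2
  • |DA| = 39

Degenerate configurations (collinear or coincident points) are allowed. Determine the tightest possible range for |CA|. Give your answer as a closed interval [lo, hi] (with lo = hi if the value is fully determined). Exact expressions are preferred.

|AB| ∈ {8}
|AD| ∈ {39}
|CD| ∈ {16}
|BD| ∈ [31, 47]
|AC| ∈ [23, 55]
|BC| ∈ [15, 63]

|CA| ∈ [23, 55]  (≈ [23.0000, 55.0000])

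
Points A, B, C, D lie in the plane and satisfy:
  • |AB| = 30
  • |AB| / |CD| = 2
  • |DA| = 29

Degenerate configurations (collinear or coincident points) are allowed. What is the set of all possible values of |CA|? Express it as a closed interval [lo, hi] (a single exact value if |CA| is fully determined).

|CA| ∈ [14, 44]  (≈ [14.0000, 44.0000])

|AB| ∈ {30}
|AD| ∈ {29}
|CD| ∈ {15}
|BD| ∈ [1, 59]
|AC| ∈ [14, 44]
|BC| ∈ [0, 74]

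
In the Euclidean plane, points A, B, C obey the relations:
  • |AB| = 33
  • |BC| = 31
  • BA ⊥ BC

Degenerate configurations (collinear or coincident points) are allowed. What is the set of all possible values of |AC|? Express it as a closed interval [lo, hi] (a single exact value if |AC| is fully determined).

|AC| = 5·√(82)  (≈ 45.2769)

|AB| ∈ {33}
|BC| ∈ {31}
|AC| ∈ {5·√(82)}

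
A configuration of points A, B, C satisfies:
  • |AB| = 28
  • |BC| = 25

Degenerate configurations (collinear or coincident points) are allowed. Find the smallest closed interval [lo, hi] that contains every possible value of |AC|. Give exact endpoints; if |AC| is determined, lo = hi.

|AB| ∈ {28}
|BC| ∈ {25}
|AC| ∈ [3, 53]

|AC| ∈ [3, 53]  (≈ [3.0000, 53.0000])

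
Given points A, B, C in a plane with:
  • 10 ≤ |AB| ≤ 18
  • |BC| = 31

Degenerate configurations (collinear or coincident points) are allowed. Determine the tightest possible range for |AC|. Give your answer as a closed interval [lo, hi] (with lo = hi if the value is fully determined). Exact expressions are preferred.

|AC| ∈ [13, 49]  (≈ [13.0000, 49.0000])

|AB| ∈ [10, 18]
|BC| ∈ {31}
|AC| ∈ [13, 49]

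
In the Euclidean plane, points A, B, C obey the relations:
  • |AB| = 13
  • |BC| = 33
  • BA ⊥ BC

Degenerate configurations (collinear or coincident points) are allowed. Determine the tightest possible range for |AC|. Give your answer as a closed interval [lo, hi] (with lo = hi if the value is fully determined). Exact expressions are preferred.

|AB| ∈ {13}
|BC| ∈ {33}
|AC| ∈ {√(1258)}

|AC| = √(1258)  (≈ 35.4683)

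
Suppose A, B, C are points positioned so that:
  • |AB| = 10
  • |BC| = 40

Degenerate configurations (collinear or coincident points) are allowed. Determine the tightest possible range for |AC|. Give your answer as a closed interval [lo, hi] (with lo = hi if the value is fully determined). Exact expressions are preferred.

|AC| ∈ [30, 50]  (≈ [30.0000, 50.0000])

|AB| ∈ {10}
|BC| ∈ {40}
|AC| ∈ [30, 50]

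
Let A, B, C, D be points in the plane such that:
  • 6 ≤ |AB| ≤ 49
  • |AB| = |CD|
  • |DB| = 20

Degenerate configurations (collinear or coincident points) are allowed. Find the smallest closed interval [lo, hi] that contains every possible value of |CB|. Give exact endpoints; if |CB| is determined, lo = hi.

|CB| ∈ [0, 69]  (≈ [0.0000, 69.0000])

|AB| ∈ [6, 49]
|BD| ∈ {20}
|CD| ∈ [6, 49]
|AD| ∈ [0, 69]
|BC| ∈ [0, 69]
|AC| ∈ [0, 118]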